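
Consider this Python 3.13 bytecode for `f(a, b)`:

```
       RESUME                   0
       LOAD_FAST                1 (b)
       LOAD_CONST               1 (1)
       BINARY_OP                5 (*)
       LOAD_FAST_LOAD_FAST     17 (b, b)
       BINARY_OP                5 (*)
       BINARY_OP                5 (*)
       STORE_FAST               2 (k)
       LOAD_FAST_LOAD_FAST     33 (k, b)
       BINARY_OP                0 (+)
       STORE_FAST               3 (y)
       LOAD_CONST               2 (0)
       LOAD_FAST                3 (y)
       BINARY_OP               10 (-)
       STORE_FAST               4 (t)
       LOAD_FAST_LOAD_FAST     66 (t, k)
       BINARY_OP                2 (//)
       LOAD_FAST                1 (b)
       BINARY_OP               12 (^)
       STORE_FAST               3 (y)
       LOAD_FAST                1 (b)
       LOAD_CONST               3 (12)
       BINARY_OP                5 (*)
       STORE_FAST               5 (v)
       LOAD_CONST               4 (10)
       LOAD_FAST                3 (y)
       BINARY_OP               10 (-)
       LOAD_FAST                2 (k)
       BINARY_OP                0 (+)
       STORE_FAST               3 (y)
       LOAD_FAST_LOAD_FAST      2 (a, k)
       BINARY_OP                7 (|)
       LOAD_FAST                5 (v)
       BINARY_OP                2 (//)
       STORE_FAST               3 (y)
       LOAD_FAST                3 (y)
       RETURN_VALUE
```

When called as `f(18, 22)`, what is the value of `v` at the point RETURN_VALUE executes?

264

LOAD_FAST b → push 22. Stack: [22]
LOAD_CONST → push 1. Stack: [22, 1]
BINARY_OP * → 22 * 1 = 22. Stack: [22]
LOAD_FAST_LOAD_FAST b,b → push 22,22. Stack: [22, 22, 22]
BINARY_OP * → 22 * 22 = 484. Stack: [22, 484]
BINARY_OP * → 22 * 484 = 10648. Stack: [10648]
STORE_FAST k → k=10648. Stack: []
LOAD_FAST_LOAD_FAST k,b → push 10648,22. Stack: [10648, 22]
BINARY_OP + → 10648 + 22 = 10670. Stack: [10670]
STORE_FAST y → y=10670. Stack: []
LOAD_CONST → push 0. Stack: [0]
LOAD_FAST y → push 10670. Stack: [0, 10670]
BINARY_OP - → 0 - 10670 = -10670. Stack: [-10670]
STORE_FAST t → t=-10670. Stack: []
LOAD_FAST_LOAD_FAST t,k → push -10670,10648. Stack: [-10670, 10648]
BINARY_OP // → -10670 // 10648 = -2. Stack: [-2]
LOAD_FAST b → push 22. Stack: [-2, 22]
BINARY_OP ^ → -2 ^ 22 = -24. Stack: [-24]
STORE_FAST y → y=-24. Stack: []
LOAD_FAST b → push 22. Stack: [22]
LOAD_CONST → push 12. Stack: [22, 12]
BINARY_OP * → 22 * 12 = 264. Stack: [264]
STORE_FAST v → v=264. Stack: []
LOAD_CONST → push 10. Stack: [10]
LOAD_FAST y → push -24. Stack: [10, -24]
BINARY_OP - → 10 - -24 = 34. Stack: [34]
LOAD_FAST k → push 10648. Stack: [34, 10648]
BINARY_OP + → 34 + 10648 = 10682. Stack: [10682]
STORE_FAST y → y=10682. Stack: []
LOAD_FAST_LOAD_FAST a,k → push 18,10648. Stack: [18, 10648]
BINARY_OP | → 18 | 10648 = 10650. Stack: [10650]
LOAD_FAST v → push 264. Stack: [10650, 264]
BINARY_OP // → 10650 // 264 = 40. Stack: [40]
STORE_FAST y → y=40. Stack: []
LOAD_FAST y → push 40. Stack: [40]
RETURN_VALUE → return 40.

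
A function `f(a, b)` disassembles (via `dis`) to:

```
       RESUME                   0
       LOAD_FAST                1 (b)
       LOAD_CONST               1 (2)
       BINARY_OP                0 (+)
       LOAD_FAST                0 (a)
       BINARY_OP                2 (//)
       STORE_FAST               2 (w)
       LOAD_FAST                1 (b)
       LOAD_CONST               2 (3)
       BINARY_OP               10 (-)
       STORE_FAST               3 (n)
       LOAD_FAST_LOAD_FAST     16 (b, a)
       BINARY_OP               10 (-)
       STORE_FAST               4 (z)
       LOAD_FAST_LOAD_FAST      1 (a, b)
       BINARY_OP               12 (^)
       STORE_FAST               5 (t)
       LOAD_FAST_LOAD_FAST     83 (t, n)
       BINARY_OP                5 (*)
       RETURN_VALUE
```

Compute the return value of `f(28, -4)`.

LOAD_FAST b → push -4. Stack: [-4]
LOAD_CONST → push 2. Stack: [-4, 2]
BINARY_OP + → -4 + 2 = -2. Stack: [-2]
LOAD_FAST a → push 28. Stack: [-2, 28]
BINARY_OP // → -2 // 28 = -1. Stack: [-1]
STORE_FAST w → w=-1. Stack: []
LOAD_FAST b → push -4. Stack: [-4]
LOAD_CONST → push 3. Stack: [-4, 3]
BINARY_OP - → -4 - 3 = -7. Stack: [-7]
STORE_FAST n → n=-7. Stack: []
LOAD_FAST_LOAD_FAST b,a → push -4,28. Stack: [-4, 28]
BINARY_OP - → -4 - 28 = -32. Stack: [-32]
STORE_FAST z → z=-32. Stack: []
LOAD_FAST_LOAD_FAST a,b → push 28,-4. Stack: [28, -4]
BINARY_OP ^ → 28 ^ -4 = -32. Stack: [-32]
STORE_FAST t → t=-32. Stack: []
LOAD_FAST_LOAD_FAST t,n → push -32,-7. Stack: [-32, -7]
BINARY_OP * → -32 * -7 = 224. Stack: [224]
RETURN_VALUE → return 224.

224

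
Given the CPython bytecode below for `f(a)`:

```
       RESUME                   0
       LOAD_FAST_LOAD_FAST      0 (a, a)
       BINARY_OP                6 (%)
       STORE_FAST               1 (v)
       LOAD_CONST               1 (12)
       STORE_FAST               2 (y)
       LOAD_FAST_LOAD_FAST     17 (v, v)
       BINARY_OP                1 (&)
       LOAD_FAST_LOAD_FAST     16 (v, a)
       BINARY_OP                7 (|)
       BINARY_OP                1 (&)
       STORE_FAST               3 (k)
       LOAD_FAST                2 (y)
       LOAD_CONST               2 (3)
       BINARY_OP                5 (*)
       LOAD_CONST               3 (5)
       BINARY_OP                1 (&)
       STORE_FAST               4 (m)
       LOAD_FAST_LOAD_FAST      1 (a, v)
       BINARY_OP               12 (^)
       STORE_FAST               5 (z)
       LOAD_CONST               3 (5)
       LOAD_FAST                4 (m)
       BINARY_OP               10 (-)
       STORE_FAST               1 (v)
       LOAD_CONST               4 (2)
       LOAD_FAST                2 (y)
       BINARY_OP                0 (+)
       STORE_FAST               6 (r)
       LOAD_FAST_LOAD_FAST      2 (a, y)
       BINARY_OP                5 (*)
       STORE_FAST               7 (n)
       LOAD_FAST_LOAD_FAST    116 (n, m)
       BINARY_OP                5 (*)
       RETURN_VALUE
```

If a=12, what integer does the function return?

576

LOAD_FAST_LOAD_FAST a,a → push 12,12. Stack: [12, 12]
BINARY_OP % → 12 % 12 = 0. Stack: [0]
STORE_FAST v → v=0. Stack: []
LOAD_CONST → push 12. Stack: [12]
STORE_FAST y → y=12. Stack: []
LOAD_FAST_LOAD_FAST v,v → push 0,0. Stack: [0, 0]
BINARY_OP & → 0 & 0 = 0. Stack: [0]
LOAD_FAST_LOAD_FAST v,a → push 0,12. Stack: [0, 0, 12]
BINARY_OP | → 0 | 12 = 12. Stack: [0, 12]
BINARY_OP & → 0 & 12 = 0. Stack: [0]
STORE_FAST k → k=0. Stack: []
LOAD_FAST y → push 12. Stack: [12]
LOAD_CONST → push 3. Stack: [12, 3]
BINARY_OP * → 12 * 3 = 36. Stack: [36]
LOAD_CONST → push 5. Stack: [36, 5]
BINARY_OP & → 36 & 5 = 4. Stack: [4]
STORE_FAST m → m=4. Stack: []
LOAD_FAST_LOAD_FAST a,v → push 12,0. Stack: [12, 0]
BINARY_OP ^ → 12 ^ 0 = 12. Stack: [12]
STORE_FAST z → z=12. Stack: []
LOAD_CONST → push 5. Stack: [5]
LOAD_FAST m → push 4. Stack: [5, 4]
BINARY_OP - → 5 - 4 = 1. Stack: [1]
STORE_FAST v → v=1. Stack: []
LOAD_CONST → push 2. Stack: [2]
LOAD_FAST y → push 12. Stack: [2, 12]
BINARY_OP + → 2 + 12 = 14. Stack: [14]
STORE_FAST r → r=14. Stack: []
LOAD_FAST_LOAD_FAST a,y → push 12,12. Stack: [12, 12]
BINARY_OP * → 12 * 12 = 144. Stack: [144]
STORE_FAST n → n=144. Stack: []
LOAD_FAST_LOAD_FAST n,m → push 144,4. Stack: [144, 4]
BINARY_OP * → 144 * 4 = 576. Stack: [576]
RETURN_VALUE → return 576.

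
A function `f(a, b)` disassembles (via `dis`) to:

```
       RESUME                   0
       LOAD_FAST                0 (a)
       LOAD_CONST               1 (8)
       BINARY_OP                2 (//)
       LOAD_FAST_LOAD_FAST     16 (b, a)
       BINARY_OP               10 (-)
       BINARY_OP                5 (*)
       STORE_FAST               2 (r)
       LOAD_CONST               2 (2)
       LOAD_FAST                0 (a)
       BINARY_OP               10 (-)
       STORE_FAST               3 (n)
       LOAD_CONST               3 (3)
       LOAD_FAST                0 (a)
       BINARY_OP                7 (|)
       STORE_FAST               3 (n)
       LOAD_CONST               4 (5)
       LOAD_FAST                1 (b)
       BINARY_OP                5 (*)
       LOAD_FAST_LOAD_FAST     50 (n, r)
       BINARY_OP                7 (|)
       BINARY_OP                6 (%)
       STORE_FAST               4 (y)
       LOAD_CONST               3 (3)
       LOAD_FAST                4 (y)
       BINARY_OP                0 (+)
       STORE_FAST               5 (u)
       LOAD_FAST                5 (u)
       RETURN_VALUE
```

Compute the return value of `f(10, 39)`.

LOAD_FAST a → push 10. Stack: [10]
LOAD_CONST → push 8. Stack: [10, 8]
BINARY_OP // → 10 // 8 = 1. Stack: [1]
LOAD_FAST_LOAD_FAST b,a → push 39,10. Stack: [1, 39, 10]
BINARY_OP - → 39 - 10 = 29. Stack: [1, 29]
BINARY_OP * → 1 * 29 = 29. Stack: [29]
STORE_FAST r → r=29. Stack: []
LOAD_CONST → push 2. Stack: [2]
LOAD_FAST a → push 10. Stack: [2, 10]
BINARY_OP - → 2 - 10 = -8. Stack: [-8]
STORE_FAST n → n=-8. Stack: []
LOAD_CONST → push 3. Stack: [3]
LOAD_FAST a → push 10. Stack: [3, 10]
BINARY_OP | → 3 | 10 = 11. Stack: [11]
STORE_FAST n → n=11. Stack: []
LOAD_CONST → push 5. Stack: [5]
LOAD_FAST b → push 39. Stack: [5, 39]
BINARY_OP * → 5 * 39 = 195. Stack: [195]
LOAD_FAST_LOAD_FAST n,r → push 11,29. Stack: [195, 11, 29]
BINARY_OP | → 11 | 29 = 31. Stack: [195, 31]
BINARY_OP % → 195 % 31 = 9. Stack: [9]
STORE_FAST y → y=9. Stack: []
LOAD_CONST → push 3. Stack: [3]
LOAD_FAST y → push 9. Stack: [3, 9]
BINARY_OP + → 3 + 9 = 12. Stack: [12]
STORE_FAST u → u=12. Stack: []
LOAD_FAST u → push 12. Stack: [12]
RETURN_VALUE → return 12.

12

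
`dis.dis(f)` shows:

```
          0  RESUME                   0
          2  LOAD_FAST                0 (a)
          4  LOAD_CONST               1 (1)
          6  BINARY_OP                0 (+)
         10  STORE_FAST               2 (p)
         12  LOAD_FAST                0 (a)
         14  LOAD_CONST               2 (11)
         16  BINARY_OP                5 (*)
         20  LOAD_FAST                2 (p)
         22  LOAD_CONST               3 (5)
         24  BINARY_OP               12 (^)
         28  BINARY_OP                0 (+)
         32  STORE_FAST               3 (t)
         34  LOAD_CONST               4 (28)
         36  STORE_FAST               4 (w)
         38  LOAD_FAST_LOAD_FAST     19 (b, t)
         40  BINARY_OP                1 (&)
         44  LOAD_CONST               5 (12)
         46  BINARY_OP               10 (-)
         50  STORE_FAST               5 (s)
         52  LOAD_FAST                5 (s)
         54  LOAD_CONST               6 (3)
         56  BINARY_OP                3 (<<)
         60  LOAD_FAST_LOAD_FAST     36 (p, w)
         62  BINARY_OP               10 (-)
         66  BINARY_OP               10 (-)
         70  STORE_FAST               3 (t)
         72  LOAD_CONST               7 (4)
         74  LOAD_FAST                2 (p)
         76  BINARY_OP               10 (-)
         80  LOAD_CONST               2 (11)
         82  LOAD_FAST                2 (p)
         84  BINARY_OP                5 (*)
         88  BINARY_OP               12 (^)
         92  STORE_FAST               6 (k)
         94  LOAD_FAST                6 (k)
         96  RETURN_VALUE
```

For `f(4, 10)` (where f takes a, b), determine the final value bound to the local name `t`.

LOAD_FAST a → push 4. Stack: [4]
LOAD_CONST → push 1. Stack: [4, 1]
BINARY_OP + → 4 + 1 = 5. Stack: [5]
STORE_FAST p → p=5. Stack: []
LOAD_FAST a → push 4. Stack: [4]
LOAD_CONST → push 11. Stack: [4, 11]
BINARY_OP * → 4 * 11 = 44. Stack: [44]
LOAD_FAST p → push 5. Stack: [44, 5]
LOAD_CONST → push 5. Stack: [44, 5, 5]
BINARY_OP ^ → 5 ^ 5 = 0. Stack: [44, 0]
BINARY_OP + → 44 + 0 = 44. Stack: [44]
STORE_FAST t → t=44. Stack: []
LOAD_CONST → push 28. Stack: [28]
STORE_FAST w → w=28. Stack: []
LOAD_FAST_LOAD_FAST b,t → push 10,44. Stack: [10, 44]
BINARY_OP & → 10 & 44 = 8. Stack: [8]
LOAD_CONST → push 12. Stack: [8, 12]
BINARY_OP - → 8 - 12 = -4. Stack: [-4]
STORE_FAST s → s=-4. Stack: []
LOAD_FAST s → push -4. Stack: [-4]
LOAD_CONST → push 3. Stack: [-4, 3]
BINARY_OP << → -4 << 3 = -32. Stack: [-32]
LOAD_FAST_LOAD_FAST p,w → push 5,28. Stack: [-32, 5, 28]
BINARY_OP - → 5 - 28 = -23. Stack: [-32, -23]
BINARY_OP - → -32 - -23 = -9. Stack: [-9]
STORE_FAST t → t=-9. Stack: []
LOAD_CONST → push 4. Stack: [4]
LOAD_FAST p → push 5. Stack: [4, 5]
BINARY_OP - → 4 - 5 = -1. Stack: [-1]
LOAD_CONST → push 11. Stack: [-1, 11]
LOAD_FAST p → push 5. Stack: [-1, 11, 5]
BINARY_OP * → 11 * 5 = 55. Stack: [-1, 55]
BINARY_OP ^ → -1 ^ 55 = -56. Stack: [-56]
STORE_FAST k → k=-56. Stack: []
LOAD_FAST k → push -56. Stack: [-56]
RETURN_VALUE → return -56.

-9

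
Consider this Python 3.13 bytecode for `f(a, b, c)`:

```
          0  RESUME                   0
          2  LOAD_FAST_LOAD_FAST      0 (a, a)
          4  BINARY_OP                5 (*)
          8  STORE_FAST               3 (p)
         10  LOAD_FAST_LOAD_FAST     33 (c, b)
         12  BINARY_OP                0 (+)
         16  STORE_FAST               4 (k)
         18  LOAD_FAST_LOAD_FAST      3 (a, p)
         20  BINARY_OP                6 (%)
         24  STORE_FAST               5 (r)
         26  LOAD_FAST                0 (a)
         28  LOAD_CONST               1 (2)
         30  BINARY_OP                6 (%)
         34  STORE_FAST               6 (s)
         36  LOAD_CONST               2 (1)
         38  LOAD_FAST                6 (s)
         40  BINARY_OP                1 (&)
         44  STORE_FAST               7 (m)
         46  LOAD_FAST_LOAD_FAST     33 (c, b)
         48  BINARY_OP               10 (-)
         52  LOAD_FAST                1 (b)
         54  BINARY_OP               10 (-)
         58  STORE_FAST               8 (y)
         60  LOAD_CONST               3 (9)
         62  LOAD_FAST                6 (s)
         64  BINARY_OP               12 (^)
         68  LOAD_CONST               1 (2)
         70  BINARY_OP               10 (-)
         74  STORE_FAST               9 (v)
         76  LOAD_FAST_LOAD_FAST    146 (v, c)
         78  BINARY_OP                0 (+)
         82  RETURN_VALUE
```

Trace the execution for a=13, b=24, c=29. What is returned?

LOAD_FAST_LOAD_FAST a,a → push 13,13. Stack: [13, 13]
BINARY_OP * → 13 * 13 = 169. Stack: [169]
STORE_FAST p → p=169. Stack: []
LOAD_FAST_LOAD_FAST c,b → push 29,24. Stack: [29, 24]
BINARY_OP + → 29 + 24 = 53. Stack: [53]
STORE_FAST k → k=53. Stack: []
LOAD_FAST_LOAD_FAST a,p → push 13,169. Stack: [13, 169]
BINARY_OP % → 13 % 169 = 13. Stack: [13]
STORE_FAST r → r=13. Stack: []
LOAD_FAST a → push 13. Stack: [13]
LOAD_CONST → push 2. Stack: [13, 2]
BINARY_OP % → 13 % 2 = 1. Stack: [1]
STORE_FAST s → s=1. Stack: []
LOAD_CONST → push 1. Stack: [1]
LOAD_FAST s → push 1. Stack: [1, 1]
BINARY_OP & → 1 & 1 = 1. Stack: [1]
STORE_FAST m → m=1. Stack: []
LOAD_FAST_LOAD_FAST c,b → push 29,24. Stack: [29, 24]
BINARY_OP - → 29 - 24 = 5. Stack: [5]
LOAD_FAST b → push 24. Stack: [5, 24]
BINARY_OP - → 5 - 24 = -19. Stack: [-19]
STORE_FAST y → y=-19. Stack: []
LOAD_CONST → push 9. Stack: [9]
LOAD_FAST s → push 1. Stack: [9, 1]
BINARY_OP ^ → 9 ^ 1 = 8. Stack: [8]
LOAD_CONST → push 2. Stack: [8, 2]
BINARY_OP - → 8 - 2 = 6. Stack: [6]
STORE_FAST v → v=6. Stack: []
LOAD_FAST_LOAD_FAST v,c → push 6,29. Stack: [6, 29]
BINARY_OP + → 6 + 29 = 35. Stack: [35]
RETURN_VALUE → return 35.

35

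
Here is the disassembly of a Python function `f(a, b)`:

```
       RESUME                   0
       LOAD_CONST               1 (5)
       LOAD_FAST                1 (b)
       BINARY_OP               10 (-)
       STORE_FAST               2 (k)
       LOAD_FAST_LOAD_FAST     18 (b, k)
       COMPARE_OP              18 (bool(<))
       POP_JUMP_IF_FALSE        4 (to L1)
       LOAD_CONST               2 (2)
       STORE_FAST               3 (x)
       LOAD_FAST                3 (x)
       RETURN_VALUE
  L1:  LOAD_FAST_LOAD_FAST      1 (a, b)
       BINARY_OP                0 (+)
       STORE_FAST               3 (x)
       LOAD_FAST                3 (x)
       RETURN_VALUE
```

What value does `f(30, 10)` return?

40

LOAD_CONST → push 5. Stack: [5]
LOAD_FAST b → push 10. Stack: [5, 10]
BINARY_OP - → 5 - 10 = -5. Stack: [-5]
STORE_FAST k → k=-5. Stack: []
LOAD_FAST_LOAD_FAST b,k → push 10,-5. Stack: [10, -5]
COMPARE_OP bool(<) → 10 vs -5 = False. Stack: [False]
POP_JUMP_IF_FALSE → pop False; jump. Stack: []
LOAD_FAST_LOAD_FAST a,b → push 30,10. Stack: [30, 10]
BINARY_OP + → 30 + 10 = 40. Stack: [40]
STORE_FAST x → x=40. Stack: []
LOAD_FAST x → push 40. Stack: [40]
RETURN_VALUE → return 40.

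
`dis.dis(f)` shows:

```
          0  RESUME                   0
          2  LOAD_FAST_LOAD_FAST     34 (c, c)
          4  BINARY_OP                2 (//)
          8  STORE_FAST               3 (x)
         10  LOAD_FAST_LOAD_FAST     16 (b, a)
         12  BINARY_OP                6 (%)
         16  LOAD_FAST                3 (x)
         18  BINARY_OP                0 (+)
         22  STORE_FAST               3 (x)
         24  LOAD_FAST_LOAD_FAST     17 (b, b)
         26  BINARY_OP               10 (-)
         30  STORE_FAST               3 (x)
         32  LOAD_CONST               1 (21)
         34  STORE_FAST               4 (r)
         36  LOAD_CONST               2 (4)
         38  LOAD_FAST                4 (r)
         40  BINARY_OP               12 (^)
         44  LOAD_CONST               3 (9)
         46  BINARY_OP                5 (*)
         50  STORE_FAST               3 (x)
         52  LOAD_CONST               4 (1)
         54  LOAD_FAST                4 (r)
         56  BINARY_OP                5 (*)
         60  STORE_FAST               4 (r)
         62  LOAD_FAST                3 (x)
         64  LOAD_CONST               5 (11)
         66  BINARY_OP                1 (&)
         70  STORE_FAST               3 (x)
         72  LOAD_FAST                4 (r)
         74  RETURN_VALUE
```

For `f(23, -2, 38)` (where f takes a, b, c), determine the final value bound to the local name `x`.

LOAD_FAST_LOAD_FAST c,c → push 38,38. Stack: [38, 38]
BINARY_OP // → 38 // 38 = 1. Stack: [1]
STORE_FAST x → x=1. Stack: []
LOAD_FAST_LOAD_FAST b,a → push -2,23. Stack: [-2, 23]
BINARY_OP % → -2 % 23 = 21. Stack: [21]
LOAD_FAST x → push 1. Stack: [21, 1]
BINARY_OP + → 21 + 1 = 22. Stack: [22]
STORE_FAST x → x=22. Stack: []
LOAD_FAST_LOAD_FAST b,b → push -2,-2. Stack: [-2, -2]
BINARY_OP - → -2 - -2 = 0. Stack: [0]
STORE_FAST x → x=0. Stack: []
LOAD_CONST → push 21. Stack: [21]
STORE_FAST r → r=21. Stack: []
LOAD_CONST → push 4. Stack: [4]
LOAD_FAST r → push 21. Stack: [4, 21]
BINARY_OP ^ → 4 ^ 21 = 17. Stack: [17]
LOAD_CONST → push 9. Stack: [17, 9]
BINARY_OP * → 17 * 9 = 153. Stack: [153]
STORE_FAST x → x=153. Stack: []
LOAD_CONST → push 1. Stack: [1]
LOAD_FAST r → push 21. Stack: [1, 21]
BINARY_OP * → 1 * 21 = 21. Stack: [21]
STORE_FAST r → r=21. Stack: []
LOAD_FAST x → push 153. Stack: [153]
LOAD_CONST → push 11. Stack: [153, 11]
BINARY_OP & → 153 & 11 = 9. Stack: [9]
STORE_FAST x → x=9. Stack: []
LOAD_FAST r → push 21. Stack: [21]
RETURN_VALUE → return 21.

9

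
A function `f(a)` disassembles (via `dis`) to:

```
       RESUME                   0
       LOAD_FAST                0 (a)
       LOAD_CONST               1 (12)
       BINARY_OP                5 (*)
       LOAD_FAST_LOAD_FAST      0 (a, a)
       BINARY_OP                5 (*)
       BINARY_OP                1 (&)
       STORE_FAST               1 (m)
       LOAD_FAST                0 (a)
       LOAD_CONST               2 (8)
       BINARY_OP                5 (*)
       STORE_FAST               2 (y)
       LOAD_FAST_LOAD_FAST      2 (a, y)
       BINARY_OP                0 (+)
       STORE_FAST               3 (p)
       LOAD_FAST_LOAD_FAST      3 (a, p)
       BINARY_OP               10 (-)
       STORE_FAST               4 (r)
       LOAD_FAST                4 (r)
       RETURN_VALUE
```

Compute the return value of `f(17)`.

-136

LOAD_FAST a → push 17. Stack: [17]
LOAD_CONST → push 12. Stack: [17, 12]
BINARY_OP * → 17 * 12 = 204. Stack: [204]
LOAD_FAST_LOAD_FAST a,a → push 17,17. Stack: [204, 17, 17]
BINARY_OP * → 17 * 17 = 289. Stack: [204, 289]
BINARY_OP & → 204 & 289 = 0. Stack: [0]
STORE_FAST m → m=0. Stack: []
LOAD_FAST a → push 17. Stack: [17]
LOAD_CONST → push 8. Stack: [17, 8]
BINARY_OP * → 17 * 8 = 136. Stack: [136]
STORE_FAST y → y=136. Stack: []
LOAD_FAST_LOAD_FAST a,y → push 17,136. Stack: [17, 136]
BINARY_OP + → 17 + 136 = 153. Stack: [153]
STORE_FAST p → p=153. Stack: []
LOAD_FAST_LOAD_FAST a,p → push 17,153. Stack: [17, 153]
BINARY_OP - → 17 - 153 = -136. Stack: [-136]
STORE_FAST r → r=-136. Stack: []
LOAD_FAST r → push -136. Stack: [-136]
RETURN_VALUE → return -136.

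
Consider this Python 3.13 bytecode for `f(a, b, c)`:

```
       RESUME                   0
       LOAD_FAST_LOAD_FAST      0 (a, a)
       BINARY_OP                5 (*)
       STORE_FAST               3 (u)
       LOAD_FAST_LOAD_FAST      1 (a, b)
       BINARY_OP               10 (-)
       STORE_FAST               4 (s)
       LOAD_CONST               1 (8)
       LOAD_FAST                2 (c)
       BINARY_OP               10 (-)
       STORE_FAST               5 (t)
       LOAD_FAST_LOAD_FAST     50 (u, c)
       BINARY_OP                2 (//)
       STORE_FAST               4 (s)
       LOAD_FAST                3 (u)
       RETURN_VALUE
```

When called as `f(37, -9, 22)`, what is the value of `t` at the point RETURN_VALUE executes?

LOAD_FAST_LOAD_FAST a,a → push 37,37. Stack: [37, 37]
BINARY_OP * → 37 * 37 = 1369. Stack: [1369]
STORE_FAST u → u=1369. Stack: []
LOAD_FAST_LOAD_FAST a,b → push 37,-9. Stack: [37, -9]
BINARY_OP - → 37 - -9 = 46. Stack: [46]
STORE_FAST s → s=46. Stack: []
LOAD_CONST → push 8. Stack: [8]
LOAD_FAST c → push 22. Stack: [8, 22]
BINARY_OP - → 8 - 22 = -14. Stack: [-14]
STORE_FAST t → t=-14. Stack: []
LOAD_FAST_LOAD_FAST u,c → push 1369,22. Stack: [1369, 22]
BINARY_OP // → 1369 // 22 = 62. Stack: [62]
STORE_FAST s → s=62. Stack: []
LOAD_FAST u → push 1369. Stack: [1369]
RETURN_VALUE → return 1369.

-14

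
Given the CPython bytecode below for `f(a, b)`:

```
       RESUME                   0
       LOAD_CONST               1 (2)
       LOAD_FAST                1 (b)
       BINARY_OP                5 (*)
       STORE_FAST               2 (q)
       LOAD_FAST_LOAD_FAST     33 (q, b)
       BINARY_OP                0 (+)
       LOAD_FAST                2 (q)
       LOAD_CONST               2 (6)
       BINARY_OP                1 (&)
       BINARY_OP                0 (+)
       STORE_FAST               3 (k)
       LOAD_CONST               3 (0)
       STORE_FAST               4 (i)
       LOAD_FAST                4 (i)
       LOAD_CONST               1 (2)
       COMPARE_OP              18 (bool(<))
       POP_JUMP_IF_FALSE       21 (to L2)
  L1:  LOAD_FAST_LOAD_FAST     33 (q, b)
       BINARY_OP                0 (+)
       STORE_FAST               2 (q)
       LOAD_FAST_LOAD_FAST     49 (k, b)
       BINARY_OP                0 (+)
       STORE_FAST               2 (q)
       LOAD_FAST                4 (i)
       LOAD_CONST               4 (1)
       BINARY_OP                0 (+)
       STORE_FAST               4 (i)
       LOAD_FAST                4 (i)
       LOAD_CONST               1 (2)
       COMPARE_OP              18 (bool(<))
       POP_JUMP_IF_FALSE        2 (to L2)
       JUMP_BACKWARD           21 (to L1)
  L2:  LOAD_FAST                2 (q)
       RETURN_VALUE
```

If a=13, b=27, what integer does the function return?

LOAD_CONST → push 2. Stack: [2]
LOAD_FAST b → push 27. Stack: [2, 27]
BINARY_OP * → 2 * 27 = 54. Stack: [54]
STORE_FAST q → q=54. Stack: []
LOAD_FAST_LOAD_FAST q,b → push 54,27. Stack: [54, 27]
BINARY_OP + → 54 + 27 = 81. Stack: [81]
LOAD_FAST q → push 54. Stack: [81, 54]
LOAD_CONST → push 6. Stack: [81, 54, 6]
BINARY_OP & → 54 & 6 = 6. Stack: [81, 6]
BINARY_OP + → 81 + 6 = 87. Stack: [87]
STORE_FAST k → k=87. Stack: []
LOAD_CONST → push 0. Stack: [0]
STORE_FAST i → i=0. Stack: []
LOAD_FAST i → push 0. Stack: [0]
LOAD_CONST → push 2. Stack: [0, 2]
COMPARE_OP bool(<) → 0 vs 2 = True. Stack: [True]
POP_JUMP_IF_FALSE → pop True; no jump. Stack: []
LOAD_FAST_LOAD_FAST q,b → push 54,27. Stack: [54, 27]
BINARY_OP + → 54 + 27 = 81. Stack: [81]
STORE_FAST q → q=81. Stack: []
LOAD_FAST_LOAD_FAST k,b → push 87,27. Stack: [87, 27]
BINARY_OP + → 87 + 27 = 114. Stack: [114]
STORE_FAST q → q=114. Stack: []
LOAD_FAST i → push 0. Stack: [0]
LOAD_CONST → push 1. Stack: [0, 1]
BINARY_OP + → 0 + 1 = 1. Stack: [1]
STORE_FAST i → i=1. Stack: []
LOAD_FAST i → push 1. Stack: [1]
LOAD_CONST → push 2. Stack: [1, 2]
COMPARE_OP bool(<) → 1 vs 2 = True. Stack: [True]
POP_JUMP_IF_FALSE → pop True; no jump. Stack: []
LOAD_FAST_LOAD_FAST q,b → push 114,27. Stack: [114, 27]
BINARY_OP + → 114 + 27 = 141. Stack: [141]
STORE_FAST q → q=141. Stack: []
LOAD_FAST_LOAD_FAST k,b → push 87,27. Stack: [87, 27]
BINARY_OP + → 87 + 27 = 114. Stack: [114]
STORE_FAST q → q=114. Stack: []
LOAD_FAST i → push 1. Stack: [1]
LOAD_CONST → push 1. Stack: [1, 1]
BINARY_OP + → 1 + 1 = 2. Stack: [2]
STORE_FAST i → i=2. Stack: []
LOAD_FAST i → push 2. Stack: [2]
LOAD_CONST → push 2. Stack: [2, 2]
COMPARE_OP bool(<) → 2 vs 2 = False. Stack: [False]
POP_JUMP_IF_FALSE → pop False; jump. Stack: []
LOAD_FAST q → push 114. Stack: [114]
RETURN_VALUE → return 114.

114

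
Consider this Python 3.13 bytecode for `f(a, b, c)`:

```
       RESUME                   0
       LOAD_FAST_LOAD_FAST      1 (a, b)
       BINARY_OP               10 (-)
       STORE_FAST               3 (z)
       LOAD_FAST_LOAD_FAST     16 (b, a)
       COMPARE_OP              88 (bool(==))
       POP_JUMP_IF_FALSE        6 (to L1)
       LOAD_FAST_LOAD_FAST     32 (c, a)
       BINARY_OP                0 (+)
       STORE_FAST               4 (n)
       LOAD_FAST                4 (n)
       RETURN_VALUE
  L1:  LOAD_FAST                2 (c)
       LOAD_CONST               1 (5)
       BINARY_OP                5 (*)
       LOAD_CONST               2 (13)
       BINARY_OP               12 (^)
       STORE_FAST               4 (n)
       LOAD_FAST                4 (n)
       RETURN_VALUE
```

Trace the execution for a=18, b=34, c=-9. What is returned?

LOAD_FAST_LOAD_FAST a,b → push 18,34. Stack: [18, 34]
BINARY_OP - → 18 - 34 = -16. Stack: [-16]
STORE_FAST z → z=-16. Stack: []
LOAD_FAST_LOAD_FAST b,a → push 34,18. Stack: [34, 18]
COMPARE_OP bool(==) → 34 vs 18 = False. Stack: [False]
POP_JUMP_IF_FALSE → pop False; jump. Stack: []
LOAD_FAST c → push -9. Stack: [-9]
LOAD_CONST → push 5. Stack: [-9, 5]
BINARY_OP * → -9 * 5 = -45. Stack: [-45]
LOAD_CONST → push 13. Stack: [-45, 13]
BINARY_OP ^ → -45 ^ 13 = -34. Stack: [-34]
STORE_FAST n → n=-34. Stack: []
LOAD_FAST n → push -34. Stack: [-34]
RETURN_VALUE → return -34.

-34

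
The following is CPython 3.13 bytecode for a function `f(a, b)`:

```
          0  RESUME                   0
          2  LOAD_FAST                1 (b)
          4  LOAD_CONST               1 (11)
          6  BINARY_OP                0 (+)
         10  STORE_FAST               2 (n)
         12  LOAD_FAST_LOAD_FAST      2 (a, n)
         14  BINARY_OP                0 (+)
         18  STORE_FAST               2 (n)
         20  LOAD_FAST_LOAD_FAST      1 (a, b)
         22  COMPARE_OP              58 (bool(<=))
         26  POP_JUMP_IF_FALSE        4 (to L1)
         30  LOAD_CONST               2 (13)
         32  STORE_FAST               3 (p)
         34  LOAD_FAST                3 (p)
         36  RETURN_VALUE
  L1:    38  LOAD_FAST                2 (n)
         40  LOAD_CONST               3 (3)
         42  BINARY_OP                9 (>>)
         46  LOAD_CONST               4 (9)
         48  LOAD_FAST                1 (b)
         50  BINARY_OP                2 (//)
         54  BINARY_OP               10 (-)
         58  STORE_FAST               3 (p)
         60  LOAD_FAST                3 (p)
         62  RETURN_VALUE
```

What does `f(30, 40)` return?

13

LOAD_FAST b → push 40. Stack: [40]
LOAD_CONST → push 11. Stack: [40, 11]
BINARY_OP + → 40 + 11 = 51. Stack: [51]
STORE_FAST n → n=51. Stack: []
LOAD_FAST_LOAD_FAST a,n → push 30,51. Stack: [30, 51]
BINARY_OP + → 30 + 51 = 81. Stack: [81]
STORE_FAST n → n=81. Stack: []
LOAD_FAST_LOAD_FAST a,b → push 30,40. Stack: [30, 40]
COMPARE_OP bool(<=) → 30 vs 40 = True. Stack: [True]
POP_JUMP_IF_FALSE → pop True; no jump. Stack: []
LOAD_CONST → push 13. Stack: [13]
STORE_FAST p → p=13. Stack: []
LOAD_FAST p → push 13. Stack: [13]
RETURN_VALUE → return 13.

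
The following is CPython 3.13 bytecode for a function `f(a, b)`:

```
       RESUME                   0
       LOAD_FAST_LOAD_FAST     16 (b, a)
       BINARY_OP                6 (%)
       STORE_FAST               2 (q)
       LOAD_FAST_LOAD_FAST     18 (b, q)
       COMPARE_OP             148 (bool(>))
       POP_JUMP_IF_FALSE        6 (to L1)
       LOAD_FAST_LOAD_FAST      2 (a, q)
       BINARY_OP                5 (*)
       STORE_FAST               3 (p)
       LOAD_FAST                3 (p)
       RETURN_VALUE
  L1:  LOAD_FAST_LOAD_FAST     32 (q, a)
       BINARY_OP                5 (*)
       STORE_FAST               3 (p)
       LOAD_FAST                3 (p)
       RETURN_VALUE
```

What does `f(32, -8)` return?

LOAD_FAST_LOAD_FAST b,a → push -8,32. Stack: [-8, 32]
BINARY_OP % → -8 % 32 = 24. Stack: [24]
STORE_FAST q → q=24. Stack: []
LOAD_FAST_LOAD_FAST b,q → push -8,24. Stack: [-8, 24]
COMPARE_OP bool(>) → -8 vs 24 = False. Stack: [False]
POP_JUMP_IF_FALSE → pop False; jump. Stack: []
LOAD_FAST_LOAD_FAST q,a → push 24,32. Stack: [24, 32]
BINARY_OP * → 24 * 32 = 768. Stack: [768]
STORE_FAST p → p=768. Stack: []
LOAD_FAST p → push 768. Stack: [768]
RETURN_VALUE → return 768.

768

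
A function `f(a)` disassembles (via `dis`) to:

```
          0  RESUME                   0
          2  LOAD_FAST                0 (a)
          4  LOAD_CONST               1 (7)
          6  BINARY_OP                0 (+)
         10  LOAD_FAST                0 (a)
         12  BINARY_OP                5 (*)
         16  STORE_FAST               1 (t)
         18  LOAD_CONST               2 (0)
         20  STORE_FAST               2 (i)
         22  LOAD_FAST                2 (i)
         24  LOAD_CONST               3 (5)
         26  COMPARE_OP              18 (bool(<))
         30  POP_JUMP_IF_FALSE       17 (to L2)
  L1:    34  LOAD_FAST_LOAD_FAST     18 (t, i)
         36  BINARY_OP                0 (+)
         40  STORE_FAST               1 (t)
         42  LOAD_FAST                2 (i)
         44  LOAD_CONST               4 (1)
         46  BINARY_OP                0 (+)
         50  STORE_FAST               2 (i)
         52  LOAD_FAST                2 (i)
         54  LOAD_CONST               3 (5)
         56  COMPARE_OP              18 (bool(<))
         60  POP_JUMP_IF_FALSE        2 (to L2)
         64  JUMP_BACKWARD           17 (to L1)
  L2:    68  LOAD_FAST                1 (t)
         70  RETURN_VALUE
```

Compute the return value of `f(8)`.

LOAD_FAST a → push 8
LOAD_CONST → push 7
BINARY_OP + → 8 + 7 = 15
LOAD_FAST a → push 8
BINARY_OP * → 15 * 8 = 120
STORE_FAST t → t=120
LOAD_CONST → push 0
STORE_FAST i → i=0
LOAD_FAST i → push 0
LOAD_CONST → push 5
COMPARE_OP bool(<) → 0 vs 5 = True
POP_JUMP_IF_FALSE → pop True; no jump
LOAD_FAST_LOAD_FAST t,i → push 120,0
BINARY_OP + → 120 + 0 = 120
STORE_FAST t → t=120
LOAD_FAST i → push 0
LOAD_CONST → push 1
BINARY_OP + → 0 + 1 = 1
STORE_FAST i → i=1
LOAD_FAST i → push 1
LOAD_CONST → push 5
COMPARE_OP bool(<) → 1 vs 5 = True
POP_JUMP_IF_FALSE → pop True; no jump
LOAD_FAST_LOAD_FAST t,i → push 120,1
BINARY_OP + → 120 + 1 = 121
STORE_FAST t → t=121
LOAD_FAST i → push 1
LOAD_CONST → push 1
BINARY_OP + → 1 + 1 = 2
STORE_FAST i → i=2
LOAD_FAST i → push 2
LOAD_CONST → push 5
COMPARE_OP bool(<) → 2 vs 5 = True
POP_JUMP_IF_FALSE → pop True; no jump
LOAD_FAST_LOAD_FAST t,i → push 121,2
BINARY_OP + → 121 + 2 = 123
STORE_FAST t → t=123
LOAD_FAST i → push 2
LOAD_CONST → push 1
BINARY_OP + → 2 + 1 = 3
STORE_FAST i → i=3
LOAD_FAST i → push 3
LOAD_CONST → push 5
COMPARE_OP bool(<) → 3 vs 5 = True
POP_JUMP_IF_FALSE → pop True; no jump
LOAD_FAST_LOAD_FAST t,i → push 123,3
BINARY_OP + → 123 + 3 = 126
STORE_FAST t → t=126
LOAD_FAST i → push 3
LOAD_CONST → push 1
BINARY_OP + → 3 + 1 = 4
STORE_FAST i → i=4
LOAD_FAST i → push 4
LOAD_CONST → push 5
COMPARE_OP bool(<) → 4 vs 5 = True
POP_JUMP_IF_FALSE → pop True; no jump
LOAD_FAST_LOAD_FAST t,i → push 126,4
BINARY_OP + → 126 + 4 = 130
STORE_FAST t → t=130
LOAD_FAST i → push 4
LOAD_CONST → push 1
BINARY_OP + → 4 + 1 = 5
STORE_FAST i → i=5
LOAD_FAST i → push 5
LOAD_CONST → push 5
COMPARE_OP bool(<) → 5 vs 5 = False
POP_JUMP_IF_FALSE → pop False; jump
LOAD_FAST t → push 130
RETURN_VALUE → return 130.

130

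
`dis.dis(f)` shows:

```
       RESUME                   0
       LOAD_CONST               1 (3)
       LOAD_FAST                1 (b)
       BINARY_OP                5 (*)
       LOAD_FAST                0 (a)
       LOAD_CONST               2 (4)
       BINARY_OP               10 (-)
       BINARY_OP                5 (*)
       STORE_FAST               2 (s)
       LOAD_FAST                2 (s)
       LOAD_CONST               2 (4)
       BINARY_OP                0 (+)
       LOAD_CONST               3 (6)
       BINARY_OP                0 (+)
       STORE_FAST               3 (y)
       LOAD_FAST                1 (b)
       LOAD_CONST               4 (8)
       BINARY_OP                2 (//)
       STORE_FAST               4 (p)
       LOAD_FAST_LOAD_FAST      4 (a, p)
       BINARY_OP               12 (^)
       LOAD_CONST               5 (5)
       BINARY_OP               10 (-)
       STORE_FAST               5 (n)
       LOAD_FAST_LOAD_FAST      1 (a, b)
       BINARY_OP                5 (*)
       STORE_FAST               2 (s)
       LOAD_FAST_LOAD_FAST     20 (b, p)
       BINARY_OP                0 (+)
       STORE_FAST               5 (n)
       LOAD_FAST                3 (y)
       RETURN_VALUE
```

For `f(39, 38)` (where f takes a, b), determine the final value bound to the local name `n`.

LOAD_CONST → push 3. Stack: [3]
LOAD_FAST b → push 38. Stack: [3, 38]
BINARY_OP * → 3 * 38 = 114. Stack: [114]
LOAD_FAST a → push 39. Stack: [114, 39]
LOAD_CONST → push 4. Stack: [114, 39, 4]
BINARY_OP - → 39 - 4 = 35. Stack: [114, 35]
BINARY_OP * → 114 * 35 = 3990. Stack: [3990]
STORE_FAST s → s=3990. Stack: []
LOAD_FAST s → push 3990. Stack: [3990]
LOAD_CONST → push 4. Stack: [3990, 4]
BINARY_OP + → 3990 + 4 = 3994. Stack: [3994]
LOAD_CONST → push 6. Stack: [3994, 6]
BINARY_OP + → 3994 + 6 = 4000. Stack: [4000]
STORE_FAST y → y=4000. Stack: []
LOAD_FAST b → push 38. Stack: [38]
LOAD_CONST → push 8. Stack: [38, 8]
BINARY_OP // → 38 // 8 = 4. Stack: [4]
STORE_FAST p → p=4. Stack: []
LOAD_FAST_LOAD_FAST a,p → push 39,4. Stack: [39, 4]
BINARY_OP ^ → 39 ^ 4 = 35. Stack: [35]
LOAD_CONST → push 5. Stack: [35, 5]
BINARY_OP - → 35 - 5 = 30. Stack: [30]
STORE_FAST n → n=30. Stack: []
LOAD_FAST_LOAD_FAST a,b → push 39,38. Stack: [39, 38]
BINARY_OP * → 39 * 38 = 1482. Stack: [1482]
STORE_FAST s → s=1482. Stack: []
LOAD_FAST_LOAD_FAST b,p → push 38,4. Stack: [38, 4]
BINARY_OP + → 38 + 4 = 42. Stack: [42]
STORE_FAST n → n=42. Stack: []
LOAD_FAST y → push 4000. Stack: [4000]
RETURN_VALUE → return 4000.

42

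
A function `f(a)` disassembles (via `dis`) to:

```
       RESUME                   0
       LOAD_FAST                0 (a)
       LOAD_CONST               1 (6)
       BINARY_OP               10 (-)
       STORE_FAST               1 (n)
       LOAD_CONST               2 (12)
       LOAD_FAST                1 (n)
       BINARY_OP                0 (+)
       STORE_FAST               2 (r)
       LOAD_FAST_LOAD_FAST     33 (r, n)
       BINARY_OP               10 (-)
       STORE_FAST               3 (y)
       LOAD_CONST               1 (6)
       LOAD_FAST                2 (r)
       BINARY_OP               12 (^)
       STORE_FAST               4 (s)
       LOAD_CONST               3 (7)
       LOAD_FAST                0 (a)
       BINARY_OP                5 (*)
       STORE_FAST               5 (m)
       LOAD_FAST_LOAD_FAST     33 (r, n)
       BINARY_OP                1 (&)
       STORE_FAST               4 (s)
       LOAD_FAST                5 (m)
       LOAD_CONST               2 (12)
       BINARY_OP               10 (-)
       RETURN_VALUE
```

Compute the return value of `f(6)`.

LOAD_FAST a → push 6. Stack: [6]
LOAD_CONST → push 6. Stack: [6, 6]
BINARY_OP - → 6 - 6 = 0. Stack: [0]
STORE_FAST n → n=0. Stack: []
LOAD_CONST → push 12. Stack: [12]
LOAD_FAST n → push 0. Stack: [12, 0]
BINARY_OP + → 12 + 0 = 12. Stack: [12]
STORE_FAST r → r=12. Stack: []
LOAD_FAST_LOAD_FAST r,n → push 12,0. Stack: [12, 0]
BINARY_OP - → 12 - 0 = 12. Stack: [12]
STORE_FAST y → y=12. Stack: []
LOAD_CONST → push 6. Stack: [6]
LOAD_FAST r → push 12. Stack: [6, 12]
BINARY_OP ^ → 6 ^ 12 = 10. Stack: [10]
STORE_FAST s → s=10. Stack: []
LOAD_CONST → push 7. Stack: [7]
LOAD_FAST a → push 6. Stack: [7, 6]
BINARY_OP * → 7 * 6 = 42. Stack: [42]
STORE_FAST m → m=42. Stack: []
LOAD_FAST_LOAD_FAST r,n → push 12,0. Stack: [12, 0]
BINARY_OP & → 12 & 0 = 0. Stack: [0]
STORE_FAST s → s=0. Stack: []
LOAD_FAST m → push 42. Stack: [42]
LOAD_CONST → push 12. Stack: [42, 12]
BINARY_OP - → 42 - 12 = 30. Stack: [30]
RETURN_VALUE → return 30.

30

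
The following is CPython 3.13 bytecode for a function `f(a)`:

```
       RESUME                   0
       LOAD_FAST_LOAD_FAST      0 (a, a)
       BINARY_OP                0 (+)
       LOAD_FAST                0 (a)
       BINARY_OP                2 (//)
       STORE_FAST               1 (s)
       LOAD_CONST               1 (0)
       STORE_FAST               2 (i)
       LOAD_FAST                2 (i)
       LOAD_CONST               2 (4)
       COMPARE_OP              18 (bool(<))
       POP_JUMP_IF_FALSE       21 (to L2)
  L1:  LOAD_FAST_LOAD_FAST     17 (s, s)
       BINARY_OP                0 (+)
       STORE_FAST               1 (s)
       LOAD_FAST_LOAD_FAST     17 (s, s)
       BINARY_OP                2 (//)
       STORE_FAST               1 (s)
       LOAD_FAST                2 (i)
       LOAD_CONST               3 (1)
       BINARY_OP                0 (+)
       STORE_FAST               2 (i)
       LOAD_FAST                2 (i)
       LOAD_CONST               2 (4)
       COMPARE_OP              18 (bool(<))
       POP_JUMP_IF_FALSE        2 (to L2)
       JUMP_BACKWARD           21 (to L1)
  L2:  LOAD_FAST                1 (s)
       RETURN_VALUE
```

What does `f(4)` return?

1

LOAD_FAST_LOAD_FAST a,a → push 4,4
BINARY_OP + → 4 + 4 = 8
LOAD_FAST a → push 4
BINARY_OP // → 8 // 4 = 2
STORE_FAST s → s=2
LOAD_CONST → push 0
STORE_FAST i → i=0
LOAD_FAST i → push 0
LOAD_CONST → push 4
COMPARE_OP bool(<) → 0 vs 4 = True
POP_JUMP_IF_FALSE → pop True; no jump
LOAD_FAST_LOAD_FAST s,s → push 2,2
BINARY_OP + → 2 + 2 = 4
STORE_FAST s → s=4
LOAD_FAST_LOAD_FAST s,s → push 4,4
BINARY_OP // → 4 // 4 = 1
STORE_FAST s → s=1
LOAD_FAST i → push 0
LOAD_CONST → push 1
BINARY_OP + → 0 + 1 = 1
STORE_FAST i → i=1
LOAD_FAST i → push 1
LOAD_CONST → push 4
COMPARE_OP bool(<) → 1 vs 4 = True
POP_JUMP_IF_FALSE → pop True; no jump
LOAD_FAST_LOAD_FAST s,s → push 1,1
BINARY_OP + → 1 + 1 = 2
STORE_FAST s → s=2
LOAD_FAST_LOAD_FAST s,s → push 2,2
BINARY_OP // → 2 // 2 = 1
STORE_FAST s → s=1
LOAD_FAST i → push 1
LOAD_CONST → push 1
BINARY_OP + → 1 + 1 = 2
STORE_FAST i → i=2
LOAD_FAST i → push 2
LOAD_CONST → push 4
COMPARE_OP bool(<) → 2 vs 4 = True
POP_JUMP_IF_FALSE → pop True; no jump
LOAD_FAST_LOAD_FAST s,s → push 1,1
BINARY_OP + → 1 + 1 = 2
STORE_FAST s → s=2
LOAD_FAST_LOAD_FAST s,s → push 2,2
BINARY_OP // → 2 // 2 = 1
STORE_FAST s → s=1
LOAD_FAST i → push 2
LOAD_CONST → push 1
BINARY_OP + → 2 + 1 = 3
STORE_FAST i → i=3
LOAD_FAST i → push 3
LOAD_CONST → push 4
COMPARE_OP bool(<) → 3 vs 4 = True
POP_JUMP_IF_FALSE → pop True; no jump
LOAD_FAST_LOAD_FAST s,s → push 1,1
BINARY_OP + → 1 + 1 = 2
STORE_FAST s → s=2
LOAD_FAST_LOAD_FAST s,s → push 2,2
BINARY_OP // → 2 // 2 = 1
STORE_FAST s → s=1
LOAD_FAST i → push 3
LOAD_CONST → push 1
BINARY_OP + → 3 + 1 = 4
STORE_FAST i → i=4
LOAD_FAST i → push 4
LOAD_CONST → push 4
COMPARE_OP bool(<) → 4 vs 4 = False
POP_JUMP_IF_FALSE → pop False; jump
LOAD_FAST s → push 1
RETURN_VALUE → return 1.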